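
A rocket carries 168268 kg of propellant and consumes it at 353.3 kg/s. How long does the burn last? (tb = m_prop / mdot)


tb = 168268 / 353.3 = 476.3 s

476.3 s


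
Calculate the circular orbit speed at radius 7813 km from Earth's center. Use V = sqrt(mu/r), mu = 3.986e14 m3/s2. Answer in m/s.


V = sqrt(3.986e14 / 7813000) = 7143 m/s

7143 m/s


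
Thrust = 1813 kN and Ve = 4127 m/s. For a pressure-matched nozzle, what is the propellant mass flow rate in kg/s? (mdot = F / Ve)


mdot = F / Ve = 1813000 / 4127 = 439.3 kg/s

439.3 kg/s


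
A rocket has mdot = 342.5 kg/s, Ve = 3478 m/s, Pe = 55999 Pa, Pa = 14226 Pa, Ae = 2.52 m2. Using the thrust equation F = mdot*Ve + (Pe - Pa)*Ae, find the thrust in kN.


F = 342.5 * 3478 + (55999 - 14226) * 2.52 = 1.2965e+06 N = 1296.5 kN

1296.5 kN


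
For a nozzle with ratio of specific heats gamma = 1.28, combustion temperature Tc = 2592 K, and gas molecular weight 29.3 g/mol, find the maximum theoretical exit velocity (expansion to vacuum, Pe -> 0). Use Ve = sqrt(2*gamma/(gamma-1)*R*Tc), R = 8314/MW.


R = 8314 / 29.3 = 283.75 J/(kg.K)
Ve = sqrt(2 * 1.28 / (1.28 - 1) * 283.75 * 2592) = 2593 m/s

2593 m/s


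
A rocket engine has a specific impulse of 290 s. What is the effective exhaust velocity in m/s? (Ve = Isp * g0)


Ve = Isp * g0 = 290 * 9.81 = 2844.9 m/s

2844.9 m/s


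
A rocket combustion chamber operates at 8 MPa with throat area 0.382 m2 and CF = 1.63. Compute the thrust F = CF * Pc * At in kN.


F = 1.63 * 8e6 * 0.382 = 4.9813e+06 N = 4981.3 kN

4981.3 kN


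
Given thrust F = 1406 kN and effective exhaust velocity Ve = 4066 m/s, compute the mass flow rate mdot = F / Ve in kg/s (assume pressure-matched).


mdot = F / Ve = 1406000 / 4066 = 345.8 kg/s

345.8 kg/s


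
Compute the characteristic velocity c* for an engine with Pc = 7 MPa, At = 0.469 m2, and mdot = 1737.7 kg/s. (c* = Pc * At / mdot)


c* = 7e6 * 0.469 / 1737.7 = 1889 m/s

1889 m/s


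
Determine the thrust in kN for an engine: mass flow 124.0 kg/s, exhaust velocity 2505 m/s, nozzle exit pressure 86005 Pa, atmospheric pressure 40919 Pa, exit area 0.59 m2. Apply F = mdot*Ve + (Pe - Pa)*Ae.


F = 124.0 * 2505 + (86005 - 40919) * 0.59 = 337221.0 N = 337.2 kN

337.2 kN


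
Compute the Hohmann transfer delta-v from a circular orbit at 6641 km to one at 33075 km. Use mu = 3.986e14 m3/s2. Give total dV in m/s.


V1 = sqrt(mu/r1) = 7747.33 m/s
dV1 = V1*(sqrt(2*r2/(r1+r2)) - 1) = 2251.15 m/s
V2 = sqrt(mu/r2) = 3471.51 m/s
dV2 = V2*(1 - sqrt(2*r1/(r1+r2))) = 1463.96 m/s
Total dV = 3715 m/s

3715 m/s


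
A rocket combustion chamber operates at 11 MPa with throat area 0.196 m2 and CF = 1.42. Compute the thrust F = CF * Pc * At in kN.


F = 1.42 * 11e6 * 0.196 = 3.0615e+06 N = 3061.5 kN

3061.5 kN


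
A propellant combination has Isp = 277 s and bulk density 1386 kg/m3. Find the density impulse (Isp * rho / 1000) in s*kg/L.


rho*Isp = 277 * 1386 / 1000 = 384 s*kg/L

384 s*kg/L


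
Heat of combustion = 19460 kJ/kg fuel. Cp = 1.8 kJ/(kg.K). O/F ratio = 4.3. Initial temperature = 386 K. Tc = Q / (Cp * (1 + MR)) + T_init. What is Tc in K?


Tc = 19460 / (1.8 * (1 + 4.3)) + 386 = 2426 K

2426 K


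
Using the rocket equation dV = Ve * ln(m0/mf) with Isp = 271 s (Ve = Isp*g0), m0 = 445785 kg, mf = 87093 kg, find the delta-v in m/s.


Ve = 271 * 9.81 = 2658.51 m/s
dV = 2658.51 * ln(445785/87093) = 4341 m/s

4341 m/s


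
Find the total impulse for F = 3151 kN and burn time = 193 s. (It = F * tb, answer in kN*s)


It = 3151 * 193 = 608143 kN*s

608143 kN*s


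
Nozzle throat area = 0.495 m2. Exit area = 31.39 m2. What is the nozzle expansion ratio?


AR = 31.39 / 0.495 = 63.4

63.4


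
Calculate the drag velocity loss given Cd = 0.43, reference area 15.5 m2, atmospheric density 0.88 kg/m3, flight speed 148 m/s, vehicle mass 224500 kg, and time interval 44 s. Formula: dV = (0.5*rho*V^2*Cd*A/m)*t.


D = 0.5 * 0.88 * 148^2 * 0.43 * 15.5 = 64235.67 N
a = 64235.67 / 224500 = 0.2861 m/s2
dV = 0.2861 * 44 = 12.6 m/s

12.6 m/s


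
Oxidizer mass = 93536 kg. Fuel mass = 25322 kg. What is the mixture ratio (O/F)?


MR = 93536 / 25322 = 3.69

3.69


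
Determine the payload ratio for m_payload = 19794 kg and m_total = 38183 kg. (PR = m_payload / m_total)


PR = 19794 / 38183 = 0.5184

0.5184


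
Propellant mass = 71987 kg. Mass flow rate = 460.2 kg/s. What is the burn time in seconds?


tb = 71987 / 460.2 = 156.4 s

156.4 s


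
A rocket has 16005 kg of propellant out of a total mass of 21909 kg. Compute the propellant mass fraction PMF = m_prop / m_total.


PMF = 16005 / 21909 = 0.731

0.731


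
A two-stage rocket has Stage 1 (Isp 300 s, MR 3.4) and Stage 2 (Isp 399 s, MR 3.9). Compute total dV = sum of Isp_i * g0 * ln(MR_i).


dV1 = 300 * 9.81 * ln(3.4) = 3601.6 m/s
dV2 = 399 * 9.81 * ln(3.9) = 5327.1 m/s
Total dV = 3601.6 + 5327.1 = 8928.7 m/s ~ 8929 m/s

8929 m/s


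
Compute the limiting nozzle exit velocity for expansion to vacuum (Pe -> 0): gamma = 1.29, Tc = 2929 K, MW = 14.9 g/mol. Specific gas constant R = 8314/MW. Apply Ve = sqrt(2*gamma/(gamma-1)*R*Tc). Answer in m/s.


R = 8314 / 14.9 = 557.99 J/(kg.K)
Ve = sqrt(2 * 1.29 / (1.29 - 1) * 557.99 * 2929) = 3813 m/s

3813 m/s


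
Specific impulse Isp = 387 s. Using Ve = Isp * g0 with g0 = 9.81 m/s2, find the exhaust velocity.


Ve = Isp * g0 = 387 * 9.81 = 3796.5 m/s

3796.5 m/s


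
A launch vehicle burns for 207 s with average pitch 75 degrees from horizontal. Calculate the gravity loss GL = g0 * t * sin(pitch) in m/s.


GL = 9.81 * 207 * sin(75 deg) = 1961 m/s

1961 m/s


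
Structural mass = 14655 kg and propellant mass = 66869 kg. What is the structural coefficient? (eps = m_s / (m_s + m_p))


eps = 14655 / (14655 + 66869) = 0.1798

0.1798


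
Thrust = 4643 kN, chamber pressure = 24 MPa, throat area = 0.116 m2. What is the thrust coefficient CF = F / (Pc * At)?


CF = 4643000 / (24e6 * 0.116) = 1.67

1.67


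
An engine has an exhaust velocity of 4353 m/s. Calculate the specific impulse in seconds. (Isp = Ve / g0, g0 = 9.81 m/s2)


Isp = Ve / g0 = 4353 / 9.81 = 443.7 s

443.7 s


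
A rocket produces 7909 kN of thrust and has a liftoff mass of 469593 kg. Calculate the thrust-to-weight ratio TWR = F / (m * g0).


TWR = 7909000 / (469593 * 9.81) = 1.72

1.72


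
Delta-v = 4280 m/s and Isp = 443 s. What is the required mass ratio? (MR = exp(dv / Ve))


Ve = 443 * 9.81 = 4345.83 m/s
MR = exp(4280 / 4345.83) = 2.677

2.677


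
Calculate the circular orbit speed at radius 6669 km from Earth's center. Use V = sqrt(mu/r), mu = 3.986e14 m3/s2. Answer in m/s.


V = sqrt(3.986e14 / 6669000) = 7731 m/s

7731 m/s


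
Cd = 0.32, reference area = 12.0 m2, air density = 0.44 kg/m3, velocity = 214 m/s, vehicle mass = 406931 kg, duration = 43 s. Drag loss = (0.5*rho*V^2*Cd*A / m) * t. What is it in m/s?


D = 0.5 * 0.44 * 214^2 * 0.32 * 12.0 = 38688.46 N
a = 38688.46 / 406931 = 0.0951 m/s2
dV = 0.0951 * 43 = 4.1 m/s

4.1 m/s


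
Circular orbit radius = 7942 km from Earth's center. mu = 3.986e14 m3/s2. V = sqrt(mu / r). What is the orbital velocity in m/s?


V = sqrt(3.986e14 / 7942000) = 7084 m/s

7084 m/s


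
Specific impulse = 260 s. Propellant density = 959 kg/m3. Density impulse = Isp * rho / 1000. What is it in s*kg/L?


rho*Isp = 260 * 959 / 1000 = 249 s*kg/L

249 s*kg/L


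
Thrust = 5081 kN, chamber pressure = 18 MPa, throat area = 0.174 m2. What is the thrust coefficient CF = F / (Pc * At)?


CF = 5081000 / (18e6 * 0.174) = 1.62

1.62


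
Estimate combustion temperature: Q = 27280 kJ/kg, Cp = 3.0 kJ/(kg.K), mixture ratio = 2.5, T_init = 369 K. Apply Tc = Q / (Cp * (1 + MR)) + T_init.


Tc = 27280 / (3.0 * (1 + 2.5)) + 369 = 2967 K

2967 K


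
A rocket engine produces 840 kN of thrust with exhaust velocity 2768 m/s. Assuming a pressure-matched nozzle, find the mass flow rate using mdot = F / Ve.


mdot = F / Ve = 840000 / 2768 = 303.5 kg/s

303.5 kg/s


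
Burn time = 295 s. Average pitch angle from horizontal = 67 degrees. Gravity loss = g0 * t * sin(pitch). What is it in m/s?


GL = 9.81 * 295 * sin(67 deg) = 2664 m/s

2664 m/s


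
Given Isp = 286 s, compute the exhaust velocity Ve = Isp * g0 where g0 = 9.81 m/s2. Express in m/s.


Ve = Isp * g0 = 286 * 9.81 = 2805.7 m/s

2805.7 m/s


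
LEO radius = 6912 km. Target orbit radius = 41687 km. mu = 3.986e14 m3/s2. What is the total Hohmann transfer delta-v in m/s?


V1 = sqrt(mu/r1) = 7593.93 m/s
dV1 = V1*(sqrt(2*r2/(r1+r2)) - 1) = 2352.52 m/s
V2 = sqrt(mu/r2) = 3092.21 m/s
dV2 = V2*(1 - sqrt(2*r1/(r1+r2))) = 1443.01 m/s
Total dV = 3796 m/s

3796 m/s


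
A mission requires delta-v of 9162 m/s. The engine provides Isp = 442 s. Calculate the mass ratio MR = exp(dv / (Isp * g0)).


Ve = 442 * 9.81 = 4336.02 m/s
MR = exp(9162 / 4336.02) = 8.273

8.273


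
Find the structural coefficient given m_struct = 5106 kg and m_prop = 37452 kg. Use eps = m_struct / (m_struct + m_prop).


eps = 5106 / (5106 + 37452) = 0.12

0.12


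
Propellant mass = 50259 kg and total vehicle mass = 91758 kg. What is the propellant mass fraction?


PMF = 50259 / 91758 = 0.548

0.548


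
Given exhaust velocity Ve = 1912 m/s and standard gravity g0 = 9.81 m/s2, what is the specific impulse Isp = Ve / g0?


Isp = Ve / g0 = 1912 / 9.81 = 194.9 s

194.9 s


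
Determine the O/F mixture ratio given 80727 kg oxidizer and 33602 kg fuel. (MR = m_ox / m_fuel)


MR = 80727 / 33602 = 2.4

2.4


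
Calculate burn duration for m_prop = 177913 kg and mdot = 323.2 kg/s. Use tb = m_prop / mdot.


tb = 177913 / 323.2 = 550.5 s

550.5 s


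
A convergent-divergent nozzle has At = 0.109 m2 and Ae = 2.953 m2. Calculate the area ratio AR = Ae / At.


AR = 2.953 / 0.109 = 27.1

27.1


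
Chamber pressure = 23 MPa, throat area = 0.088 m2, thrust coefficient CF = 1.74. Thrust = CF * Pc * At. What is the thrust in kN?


F = 1.74 * 23e6 * 0.088 = 3.5218e+06 N = 3521.8 kN

3521.8 kN


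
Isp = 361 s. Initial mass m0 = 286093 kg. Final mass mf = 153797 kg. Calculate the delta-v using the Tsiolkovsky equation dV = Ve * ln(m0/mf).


Ve = 361 * 9.81 = 3541.41 m/s
dV = 3541.41 * ln(286093/153797) = 2198 m/s

2198 m/s


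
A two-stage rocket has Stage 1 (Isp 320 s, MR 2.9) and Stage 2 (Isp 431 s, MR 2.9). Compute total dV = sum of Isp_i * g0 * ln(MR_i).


dV1 = 320 * 9.81 * ln(2.9) = 3342.3 m/s
dV2 = 431 * 9.81 * ln(2.9) = 4501.7 m/s
Total dV = 3342.3 + 4501.7 = 7844.0 m/s ~ 7844 m/s

7844 m/s


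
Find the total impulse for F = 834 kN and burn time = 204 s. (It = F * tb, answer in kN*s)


It = 834 * 204 = 170136 kN*s

170136 kN*s


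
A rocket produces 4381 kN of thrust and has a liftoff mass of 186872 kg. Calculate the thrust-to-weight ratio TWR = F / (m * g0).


TWR = 4381000 / (186872 * 9.81) = 2.39

2.39


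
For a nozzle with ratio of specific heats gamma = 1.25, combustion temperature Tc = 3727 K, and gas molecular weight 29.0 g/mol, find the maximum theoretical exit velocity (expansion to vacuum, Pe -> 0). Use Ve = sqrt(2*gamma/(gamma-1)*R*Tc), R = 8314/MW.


R = 8314 / 29.0 = 286.69 J/(kg.K)
Ve = sqrt(2 * 1.25 / (1.25 - 1) * 286.69 * 3727) = 3269 m/s

3269 m/s


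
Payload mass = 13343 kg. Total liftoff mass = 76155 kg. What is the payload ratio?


PR = 13343 / 76155 = 0.1752

0.1752


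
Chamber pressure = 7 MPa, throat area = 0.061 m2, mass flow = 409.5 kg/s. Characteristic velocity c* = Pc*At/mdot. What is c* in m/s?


c* = 7e6 * 0.061 / 409.5 = 1043 m/s

1043 m/s


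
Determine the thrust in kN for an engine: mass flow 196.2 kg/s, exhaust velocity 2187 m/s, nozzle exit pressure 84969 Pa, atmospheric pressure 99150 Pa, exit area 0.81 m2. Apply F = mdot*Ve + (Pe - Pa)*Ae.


F = 196.2 * 2187 + (84969 - 99150) * 0.81 = 417603.0 N = 417.6 kN

417.6 kN


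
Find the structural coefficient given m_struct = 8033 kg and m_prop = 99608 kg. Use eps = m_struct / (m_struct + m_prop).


eps = 8033 / (8033 + 99608) = 0.0746

0.0746


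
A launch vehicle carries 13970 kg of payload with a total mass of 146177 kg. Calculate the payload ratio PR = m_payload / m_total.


PR = 13970 / 146177 = 0.0956

0.0956


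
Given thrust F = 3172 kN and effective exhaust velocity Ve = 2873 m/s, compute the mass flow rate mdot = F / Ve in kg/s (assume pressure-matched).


mdot = F / Ve = 3172000 / 2873 = 1104.1 kg/s

1104.1 kg/s


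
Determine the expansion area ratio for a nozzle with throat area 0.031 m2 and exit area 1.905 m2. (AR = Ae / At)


AR = 1.905 / 0.031 = 61.5

61.5


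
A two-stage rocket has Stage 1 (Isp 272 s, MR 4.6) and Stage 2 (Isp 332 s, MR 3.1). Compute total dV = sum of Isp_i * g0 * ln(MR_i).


dV1 = 272 * 9.81 * ln(4.6) = 4072.0 m/s
dV2 = 332 * 9.81 * ln(3.1) = 3684.9 m/s
Total dV = 4072.0 + 3684.9 = 7756.9 m/s ~ 7757 m/s

7757 m/s


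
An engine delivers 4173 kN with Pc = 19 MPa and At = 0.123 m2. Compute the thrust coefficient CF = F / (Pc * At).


CF = 4173000 / (19e6 * 0.123) = 1.79

1.79


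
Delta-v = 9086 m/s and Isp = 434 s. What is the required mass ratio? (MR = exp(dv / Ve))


Ve = 434 * 9.81 = 4257.54 m/s
MR = exp(9086 / 4257.54) = 8.449

8.449


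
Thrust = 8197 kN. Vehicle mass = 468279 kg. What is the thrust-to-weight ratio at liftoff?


TWR = 8197000 / (468279 * 9.81) = 1.78

1.78


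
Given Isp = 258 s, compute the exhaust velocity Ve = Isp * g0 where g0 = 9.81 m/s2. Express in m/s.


Ve = Isp * g0 = 258 * 9.81 = 2531.0 m/s

2531.0 m/s


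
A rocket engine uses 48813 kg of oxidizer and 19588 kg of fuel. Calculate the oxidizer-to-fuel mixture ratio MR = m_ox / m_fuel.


MR = 48813 / 19588 = 2.49

2.49


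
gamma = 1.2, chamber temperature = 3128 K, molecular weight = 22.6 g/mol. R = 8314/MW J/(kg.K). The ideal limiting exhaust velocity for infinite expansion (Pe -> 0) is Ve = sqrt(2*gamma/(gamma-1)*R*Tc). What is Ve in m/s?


R = 8314 / 22.6 = 367.88 J/(kg.K)
Ve = sqrt(2 * 1.2 / (1.2 - 1) * 367.88 * 3128) = 3716 m/s

3716 m/s


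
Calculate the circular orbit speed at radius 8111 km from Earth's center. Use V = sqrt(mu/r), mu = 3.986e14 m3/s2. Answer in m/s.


V = sqrt(3.986e14 / 8111000) = 7010 m/s

7010 m/s


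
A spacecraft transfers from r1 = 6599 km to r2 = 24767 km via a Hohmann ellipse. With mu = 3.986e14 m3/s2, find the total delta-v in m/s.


V1 = sqrt(mu/r1) = 7771.94 m/s
dV1 = V1*(sqrt(2*r2/(r1+r2)) - 1) = 1994.84 m/s
V2 = sqrt(mu/r2) = 4011.73 m/s
dV2 = V2*(1 - sqrt(2*r1/(r1+r2))) = 1409.44 m/s
Total dV = 3404 m/s

3404 m/s


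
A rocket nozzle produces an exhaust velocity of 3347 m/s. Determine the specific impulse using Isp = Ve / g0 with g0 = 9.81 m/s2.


Isp = Ve / g0 = 3347 / 9.81 = 341.2 s

341.2 s


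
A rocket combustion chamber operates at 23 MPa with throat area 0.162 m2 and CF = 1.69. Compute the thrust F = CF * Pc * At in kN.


F = 1.69 * 23e6 * 0.162 = 6.2969e+06 N = 6296.9 kN

6296.9 kN


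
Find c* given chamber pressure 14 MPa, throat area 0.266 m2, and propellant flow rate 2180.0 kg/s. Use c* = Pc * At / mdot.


c* = 14e6 * 0.266 / 2180.0 = 1708 m/s

1708 m/s


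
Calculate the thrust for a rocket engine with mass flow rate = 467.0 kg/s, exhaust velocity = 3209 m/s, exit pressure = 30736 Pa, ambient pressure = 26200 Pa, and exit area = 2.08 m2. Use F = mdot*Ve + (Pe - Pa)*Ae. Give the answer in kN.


F = 467.0 * 3209 + (30736 - 26200) * 2.08 = 1.5080e+06 N = 1508.0 kN

1508.0 kN


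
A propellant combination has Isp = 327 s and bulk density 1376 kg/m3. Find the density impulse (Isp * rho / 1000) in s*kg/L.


rho*Isp = 327 * 1376 / 1000 = 450 s*kg/L

450 s*kg/L


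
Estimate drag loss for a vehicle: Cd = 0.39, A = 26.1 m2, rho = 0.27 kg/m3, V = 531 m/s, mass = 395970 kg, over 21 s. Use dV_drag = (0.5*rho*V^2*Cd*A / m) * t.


D = 0.5 * 0.27 * 531^2 * 0.39 * 26.1 = 387460.94 N
a = 387460.94 / 395970 = 0.9785 m/s2
dV = 0.9785 * 21 = 20.5 m/s

20.5 m/s


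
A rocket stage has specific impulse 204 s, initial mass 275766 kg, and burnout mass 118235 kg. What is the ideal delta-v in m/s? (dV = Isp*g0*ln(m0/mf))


Ve = 204 * 9.81 = 2001.24 m/s
dV = 2001.24 * ln(275766/118235) = 1695 m/s

1695 m/s


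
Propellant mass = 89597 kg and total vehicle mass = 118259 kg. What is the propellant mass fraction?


PMF = 89597 / 118259 = 0.758

0.758


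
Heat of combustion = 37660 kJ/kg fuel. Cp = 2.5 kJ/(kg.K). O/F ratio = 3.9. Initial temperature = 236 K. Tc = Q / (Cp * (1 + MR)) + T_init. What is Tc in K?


Tc = 37660 / (2.5 * (1 + 3.9)) + 236 = 3310 K

3310 K


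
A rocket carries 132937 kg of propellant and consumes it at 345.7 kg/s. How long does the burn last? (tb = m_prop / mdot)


tb = 132937 / 345.7 = 384.5 s

384.5 s


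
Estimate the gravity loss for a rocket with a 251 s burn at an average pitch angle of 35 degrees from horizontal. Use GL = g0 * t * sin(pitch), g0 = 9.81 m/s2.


GL = 9.81 * 251 * sin(35 deg) = 1412 m/s

1412 m/s


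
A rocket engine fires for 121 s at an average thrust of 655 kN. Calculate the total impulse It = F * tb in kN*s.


It = 655 * 121 = 79255 kN*s

79255 kN*s


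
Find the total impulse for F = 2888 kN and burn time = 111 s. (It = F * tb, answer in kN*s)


It = 2888 * 111 = 320568 kN*s

320568 kN*s


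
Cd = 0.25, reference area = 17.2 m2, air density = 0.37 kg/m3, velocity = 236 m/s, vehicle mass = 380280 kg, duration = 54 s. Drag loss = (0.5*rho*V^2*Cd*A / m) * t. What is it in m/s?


D = 0.5 * 0.37 * 236^2 * 0.25 * 17.2 = 44306.17 N
a = 44306.17 / 380280 = 0.1165 m/s2
dV = 0.1165 * 54 = 6.3 m/s

6.3 m/s


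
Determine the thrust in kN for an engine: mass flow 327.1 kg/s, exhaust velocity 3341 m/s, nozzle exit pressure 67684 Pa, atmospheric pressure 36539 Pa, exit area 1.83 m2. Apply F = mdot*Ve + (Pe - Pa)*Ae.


F = 327.1 * 3341 + (67684 - 36539) * 1.83 = 1.1498e+06 N = 1149.8 kN

1149.8 kN


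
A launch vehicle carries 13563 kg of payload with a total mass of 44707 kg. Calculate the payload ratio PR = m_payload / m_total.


PR = 13563 / 44707 = 0.3034

0.3034


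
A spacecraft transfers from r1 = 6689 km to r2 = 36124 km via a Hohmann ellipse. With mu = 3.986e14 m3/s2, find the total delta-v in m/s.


V1 = sqrt(mu/r1) = 7719.48 m/s
dV1 = V1*(sqrt(2*r2/(r1+r2)) - 1) = 2308.49 m/s
V2 = sqrt(mu/r2) = 3321.78 m/s
dV2 = V2*(1 - sqrt(2*r1/(r1+r2))) = 1464.92 m/s
Total dV = 3773 m/s

3773 m/s


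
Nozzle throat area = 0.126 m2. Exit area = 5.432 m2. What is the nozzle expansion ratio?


AR = 5.432 / 0.126 = 43.1

43.1


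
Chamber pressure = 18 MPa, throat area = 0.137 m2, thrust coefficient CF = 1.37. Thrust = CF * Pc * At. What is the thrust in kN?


F = 1.37 * 18e6 * 0.137 = 3.3784e+06 N = 3378.4 kN

3378.4 kN


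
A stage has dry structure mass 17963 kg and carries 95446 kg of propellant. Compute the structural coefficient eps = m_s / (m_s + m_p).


eps = 17963 / (17963 + 95446) = 0.1584

0.1584


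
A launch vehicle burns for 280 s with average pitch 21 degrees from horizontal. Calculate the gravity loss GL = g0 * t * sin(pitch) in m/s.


GL = 9.81 * 280 * sin(21 deg) = 984 m/s

984 m/s


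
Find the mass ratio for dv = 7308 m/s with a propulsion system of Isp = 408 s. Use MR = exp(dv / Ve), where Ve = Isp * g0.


Ve = 408 * 9.81 = 4002.48 m/s
MR = exp(7308 / 4002.48) = 6.208

6.208


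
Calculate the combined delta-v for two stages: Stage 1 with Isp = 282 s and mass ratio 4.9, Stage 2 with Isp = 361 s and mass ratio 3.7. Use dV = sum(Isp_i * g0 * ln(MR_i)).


dV1 = 282 * 9.81 * ln(4.9) = 4396.5 m/s
dV2 = 361 * 9.81 * ln(3.7) = 4633.3 m/s
Total dV = 4396.5 + 4633.3 = 9029.8 m/s ~ 9030 m/s

9030 m/s


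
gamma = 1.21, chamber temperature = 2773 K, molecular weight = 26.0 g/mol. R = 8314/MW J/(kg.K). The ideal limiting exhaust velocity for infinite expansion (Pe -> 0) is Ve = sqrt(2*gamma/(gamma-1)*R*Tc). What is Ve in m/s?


R = 8314 / 26.0 = 319.77 J/(kg.K)
Ve = sqrt(2 * 1.21 / (1.21 - 1) * 319.77 * 2773) = 3197 m/s

3197 m/s


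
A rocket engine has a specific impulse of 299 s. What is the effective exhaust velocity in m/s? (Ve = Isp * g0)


Ve = Isp * g0 = 299 * 9.81 = 2933.2 m/s

2933.2 m/s


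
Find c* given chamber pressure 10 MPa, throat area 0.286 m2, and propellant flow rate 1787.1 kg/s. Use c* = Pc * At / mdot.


c* = 10e6 * 0.286 / 1787.1 = 1600 m/s

1600 m/s


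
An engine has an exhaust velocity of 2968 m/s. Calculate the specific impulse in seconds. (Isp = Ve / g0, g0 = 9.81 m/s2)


Isp = Ve / g0 = 2968 / 9.81 = 302.5 s

302.5 s


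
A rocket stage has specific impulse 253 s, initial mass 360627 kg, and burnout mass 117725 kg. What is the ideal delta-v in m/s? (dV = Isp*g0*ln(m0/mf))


Ve = 253 * 9.81 = 2481.93 m/s
dV = 2481.93 * ln(360627/117725) = 2779 m/s

2779 m/s


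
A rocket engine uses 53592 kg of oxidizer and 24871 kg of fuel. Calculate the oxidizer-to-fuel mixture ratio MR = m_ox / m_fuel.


MR = 53592 / 24871 = 2.15

2.15


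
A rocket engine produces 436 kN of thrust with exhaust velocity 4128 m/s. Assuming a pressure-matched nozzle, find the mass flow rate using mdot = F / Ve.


mdot = F / Ve = 436000 / 4128 = 105.6 kg/s

105.6 kg/s


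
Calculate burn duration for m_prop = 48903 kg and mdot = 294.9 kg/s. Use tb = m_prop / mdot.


tb = 48903 / 294.9 = 165.8 s

165.8 s


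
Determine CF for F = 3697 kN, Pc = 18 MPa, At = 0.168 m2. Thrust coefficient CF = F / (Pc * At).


CF = 3697000 / (18e6 * 0.168) = 1.22

1.22


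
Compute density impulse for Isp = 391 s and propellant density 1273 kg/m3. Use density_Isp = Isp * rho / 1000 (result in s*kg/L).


rho*Isp = 391 * 1273 / 1000 = 498 s*kg/L

498 s*kg/L


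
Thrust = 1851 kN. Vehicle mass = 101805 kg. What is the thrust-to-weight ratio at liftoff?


TWR = 1851000 / (101805 * 9.81) = 1.85

1.85


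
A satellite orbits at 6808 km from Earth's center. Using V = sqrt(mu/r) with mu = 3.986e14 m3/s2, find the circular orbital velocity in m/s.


V = sqrt(3.986e14 / 6808000) = 7652 m/s

7652 m/s


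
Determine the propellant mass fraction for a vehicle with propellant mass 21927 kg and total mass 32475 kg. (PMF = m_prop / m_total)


PMF = 21927 / 32475 = 0.675

0.675


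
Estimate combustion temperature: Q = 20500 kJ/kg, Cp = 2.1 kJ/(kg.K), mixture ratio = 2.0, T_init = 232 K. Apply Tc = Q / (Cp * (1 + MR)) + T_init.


Tc = 20500 / (2.1 * (1 + 2.0)) + 232 = 3486 K

3486 K


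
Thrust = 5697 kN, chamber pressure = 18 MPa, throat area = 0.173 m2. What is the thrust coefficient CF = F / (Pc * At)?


CF = 5697000 / (18e6 * 0.173) = 1.83

1.83


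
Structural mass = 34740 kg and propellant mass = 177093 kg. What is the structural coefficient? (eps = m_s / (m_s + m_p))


eps = 34740 / (34740 + 177093) = 0.164

0.164


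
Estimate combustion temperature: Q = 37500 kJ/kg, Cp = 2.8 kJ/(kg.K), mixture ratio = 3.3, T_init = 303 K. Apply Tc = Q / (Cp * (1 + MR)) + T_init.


Tc = 37500 / (2.8 * (1 + 3.3)) + 303 = 3418 K

3418 K


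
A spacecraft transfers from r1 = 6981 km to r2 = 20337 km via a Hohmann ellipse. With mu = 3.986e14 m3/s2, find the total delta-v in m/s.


V1 = sqrt(mu/r1) = 7556.31 m/s
dV1 = V1*(sqrt(2*r2/(r1+r2)) - 1) = 1663.96 m/s
V2 = sqrt(mu/r2) = 4427.16 m/s
dV2 = V2*(1 - sqrt(2*r1/(r1+r2))) = 1262.15 m/s
Total dV = 2926 m/s

2926 m/s


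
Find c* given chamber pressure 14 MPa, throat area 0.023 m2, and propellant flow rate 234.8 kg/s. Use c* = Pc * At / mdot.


c* = 14e6 * 0.023 / 234.8 = 1371 m/s

1371 m/s


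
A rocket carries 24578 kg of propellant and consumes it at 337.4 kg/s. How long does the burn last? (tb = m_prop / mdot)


tb = 24578 / 337.4 = 72.8 s

72.8 s


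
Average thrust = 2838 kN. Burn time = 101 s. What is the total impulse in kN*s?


It = 2838 * 101 = 286638 kN*s

286638 kN*s


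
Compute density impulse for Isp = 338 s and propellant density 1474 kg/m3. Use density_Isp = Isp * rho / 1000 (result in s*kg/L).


rho*Isp = 338 * 1474 / 1000 = 498 s*kg/L

498 s*kg/L


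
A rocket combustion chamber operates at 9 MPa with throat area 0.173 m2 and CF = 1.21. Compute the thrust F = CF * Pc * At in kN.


F = 1.21 * 9e6 * 0.173 = 1.8840e+06 N = 1884.0 kN

1884.0 kN


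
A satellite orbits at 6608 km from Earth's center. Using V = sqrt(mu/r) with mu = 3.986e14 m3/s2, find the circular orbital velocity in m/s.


V = sqrt(3.986e14 / 6608000) = 7767 m/s

7767 m/s


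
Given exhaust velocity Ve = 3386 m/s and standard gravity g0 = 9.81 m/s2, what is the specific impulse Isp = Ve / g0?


Isp = Ve / g0 = 3386 / 9.81 = 345.2 s

345.2 s


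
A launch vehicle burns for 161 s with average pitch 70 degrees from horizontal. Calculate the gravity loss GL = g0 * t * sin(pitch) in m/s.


GL = 9.81 * 161 * sin(70 deg) = 1484 m/s

1484 m/s


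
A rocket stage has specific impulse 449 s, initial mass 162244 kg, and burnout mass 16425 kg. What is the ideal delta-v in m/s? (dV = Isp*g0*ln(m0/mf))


Ve = 449 * 9.81 = 4404.69 m/s
dV = 4404.69 * ln(162244/16425) = 10088 m/s

10088 m/s


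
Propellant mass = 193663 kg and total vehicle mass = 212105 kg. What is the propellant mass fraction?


PMF = 193663 / 212105 = 0.913

0.913


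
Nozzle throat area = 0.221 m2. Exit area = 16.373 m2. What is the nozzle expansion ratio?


AR = 16.373 / 0.221 = 74.1

74.1


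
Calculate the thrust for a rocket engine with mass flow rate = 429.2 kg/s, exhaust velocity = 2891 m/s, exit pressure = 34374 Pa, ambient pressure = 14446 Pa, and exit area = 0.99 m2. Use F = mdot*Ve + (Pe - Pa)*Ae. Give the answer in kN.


F = 429.2 * 2891 + (34374 - 14446) * 0.99 = 1.2605e+06 N = 1260.5 kN

1260.5 kN


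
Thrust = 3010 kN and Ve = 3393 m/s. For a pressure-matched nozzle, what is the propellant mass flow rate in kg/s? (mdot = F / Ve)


mdot = F / Ve = 3010000 / 3393 = 887.1 kg/s

887.1 kg/s


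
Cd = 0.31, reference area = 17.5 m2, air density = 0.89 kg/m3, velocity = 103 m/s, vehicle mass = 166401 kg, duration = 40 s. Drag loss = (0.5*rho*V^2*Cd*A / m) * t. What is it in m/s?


D = 0.5 * 0.89 * 103^2 * 0.31 * 17.5 = 25611.45 N
a = 25611.45 / 166401 = 0.1539 m/s2
dV = 0.1539 * 40 = 6.2 m/s

6.2 m/s


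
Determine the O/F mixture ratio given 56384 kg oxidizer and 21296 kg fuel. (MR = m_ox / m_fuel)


MR = 56384 / 21296 = 2.65

2.65


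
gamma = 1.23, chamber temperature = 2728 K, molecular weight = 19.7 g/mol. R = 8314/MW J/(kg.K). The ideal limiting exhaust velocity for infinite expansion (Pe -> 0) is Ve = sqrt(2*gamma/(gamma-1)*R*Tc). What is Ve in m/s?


R = 8314 / 19.7 = 422.03 J/(kg.K)
Ve = sqrt(2 * 1.23 / (1.23 - 1) * 422.03 * 2728) = 3509 m/s

3509 m/s


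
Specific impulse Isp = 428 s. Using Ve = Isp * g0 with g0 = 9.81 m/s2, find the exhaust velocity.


Ve = Isp * g0 = 428 * 9.81 = 4198.7 m/s

4198.7 m/s


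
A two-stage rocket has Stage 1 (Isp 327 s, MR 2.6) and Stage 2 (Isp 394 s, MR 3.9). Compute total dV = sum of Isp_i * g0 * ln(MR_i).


dV1 = 327 * 9.81 * ln(2.6) = 3065.2 m/s
dV2 = 394 * 9.81 * ln(3.9) = 5260.4 m/s
Total dV = 3065.2 + 5260.4 = 8325.6 m/s ~ 8326 m/s

8326 m/s


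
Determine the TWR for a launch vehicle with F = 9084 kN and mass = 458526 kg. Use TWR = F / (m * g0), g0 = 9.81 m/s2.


TWR = 9084000 / (458526 * 9.81) = 2.02

2.02


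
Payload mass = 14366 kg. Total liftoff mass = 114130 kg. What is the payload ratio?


PR = 14366 / 114130 = 0.1259

0.1259


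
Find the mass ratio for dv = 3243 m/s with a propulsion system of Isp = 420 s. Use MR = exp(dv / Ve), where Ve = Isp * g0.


Ve = 420 * 9.81 = 4120.2 m/s
MR = exp(3243 / 4120.2) = 2.197

2.197


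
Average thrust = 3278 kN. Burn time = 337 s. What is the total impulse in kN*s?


It = 3278 * 337 = 1104686 kN*s

1104686 kN*s


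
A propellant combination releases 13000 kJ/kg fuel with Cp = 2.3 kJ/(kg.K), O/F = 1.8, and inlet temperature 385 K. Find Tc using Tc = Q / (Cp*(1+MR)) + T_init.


Tc = 13000 / (2.3 * (1 + 1.8)) + 385 = 2404 K

2404 K


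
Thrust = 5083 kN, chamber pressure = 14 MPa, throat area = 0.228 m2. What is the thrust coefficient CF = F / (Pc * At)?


CF = 5083000 / (14e6 * 0.228) = 1.59

1.59


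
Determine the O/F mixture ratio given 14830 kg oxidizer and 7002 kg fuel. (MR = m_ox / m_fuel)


MR = 14830 / 7002 = 2.12

2.12


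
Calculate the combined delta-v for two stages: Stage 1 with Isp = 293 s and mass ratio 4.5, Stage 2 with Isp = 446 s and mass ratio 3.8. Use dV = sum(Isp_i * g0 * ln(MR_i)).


dV1 = 293 * 9.81 * ln(4.5) = 4323.2 m/s
dV2 = 446 * 9.81 * ln(3.8) = 5841.0 m/s
Total dV = 4323.2 + 5841.0 = 10164.2 m/s ~ 10164 m/s

10164 m/s


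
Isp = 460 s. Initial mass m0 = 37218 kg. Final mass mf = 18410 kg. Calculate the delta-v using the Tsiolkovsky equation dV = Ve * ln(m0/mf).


Ve = 460 * 9.81 = 4512.6 m/s
dV = 4512.6 * ln(37218/18410) = 3176 m/s

3176 m/s


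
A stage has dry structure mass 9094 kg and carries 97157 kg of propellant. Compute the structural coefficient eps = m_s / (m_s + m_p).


eps = 9094 / (9094 + 97157) = 0.0856

0.0856


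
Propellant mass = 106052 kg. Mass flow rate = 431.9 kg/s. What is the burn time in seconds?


tb = 106052 / 431.9 = 245.5 s

245.5 s


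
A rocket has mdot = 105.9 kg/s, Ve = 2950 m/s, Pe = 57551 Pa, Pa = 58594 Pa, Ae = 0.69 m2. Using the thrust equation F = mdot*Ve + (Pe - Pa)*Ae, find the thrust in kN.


F = 105.9 * 2950 + (57551 - 58594) * 0.69 = 311685.0 N = 311.7 kN

311.7 kN


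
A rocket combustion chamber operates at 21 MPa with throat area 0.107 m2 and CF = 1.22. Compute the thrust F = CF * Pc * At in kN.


F = 1.22 * 21e6 * 0.107 = 2.7413e+06 N = 2741.3 kN

2741.3 kN


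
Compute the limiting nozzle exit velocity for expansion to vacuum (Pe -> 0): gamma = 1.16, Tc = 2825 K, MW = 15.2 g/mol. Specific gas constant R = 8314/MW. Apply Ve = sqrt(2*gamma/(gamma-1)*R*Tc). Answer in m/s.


R = 8314 / 15.2 = 546.97 J/(kg.K)
Ve = sqrt(2 * 1.16 / (1.16 - 1) * 546.97 * 2825) = 4733 m/s

4733 m/s


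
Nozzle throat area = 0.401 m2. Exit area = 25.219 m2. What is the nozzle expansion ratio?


AR = 25.219 / 0.401 = 62.9

62.9


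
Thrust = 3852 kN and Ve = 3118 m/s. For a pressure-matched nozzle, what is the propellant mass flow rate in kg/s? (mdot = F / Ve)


mdot = F / Ve = 3852000 / 3118 = 1235.4 kg/s

1235.4 kg/s


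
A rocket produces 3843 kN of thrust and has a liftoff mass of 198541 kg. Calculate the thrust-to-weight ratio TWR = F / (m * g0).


TWR = 3843000 / (198541 * 9.81) = 1.97

1.97


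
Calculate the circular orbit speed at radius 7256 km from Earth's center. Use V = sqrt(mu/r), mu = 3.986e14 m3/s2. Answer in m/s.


V = sqrt(3.986e14 / 7256000) = 7412 m/s

7412 m/s


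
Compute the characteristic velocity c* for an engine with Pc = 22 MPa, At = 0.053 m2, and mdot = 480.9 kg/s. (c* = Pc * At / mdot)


c* = 22e6 * 0.053 / 480.9 = 2425 m/s

2425 m/s


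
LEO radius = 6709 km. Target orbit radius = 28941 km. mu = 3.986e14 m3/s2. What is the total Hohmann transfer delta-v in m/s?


V1 = sqrt(mu/r1) = 7707.97 m/s
dV1 = V1*(sqrt(2*r2/(r1+r2)) - 1) = 2113.62 m/s
V2 = sqrt(mu/r2) = 3711.18 m/s
dV2 = V2*(1 - sqrt(2*r1/(r1+r2))) = 1434.37 m/s
Total dV = 3548 m/s

3548 m/s


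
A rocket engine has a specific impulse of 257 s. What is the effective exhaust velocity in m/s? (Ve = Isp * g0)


Ve = Isp * g0 = 257 * 9.81 = 2521.2 m/s

2521.2 m/s


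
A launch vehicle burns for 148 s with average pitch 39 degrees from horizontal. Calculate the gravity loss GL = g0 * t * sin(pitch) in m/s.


GL = 9.81 * 148 * sin(39 deg) = 914 m/s

914 m/s


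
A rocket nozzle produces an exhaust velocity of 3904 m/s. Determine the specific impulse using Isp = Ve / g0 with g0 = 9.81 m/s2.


Isp = Ve / g0 = 3904 / 9.81 = 398.0 s

398.0 s


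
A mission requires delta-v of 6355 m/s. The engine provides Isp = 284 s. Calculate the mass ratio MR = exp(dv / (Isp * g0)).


Ve = 284 * 9.81 = 2786.04 m/s
MR = exp(6355 / 2786.04) = 9.787

9.787


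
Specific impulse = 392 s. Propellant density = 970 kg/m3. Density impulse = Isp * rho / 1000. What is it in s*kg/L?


rho*Isp = 392 * 970 / 1000 = 380 s*kg/L

380 s*kg/L


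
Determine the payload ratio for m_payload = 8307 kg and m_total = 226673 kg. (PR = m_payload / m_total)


PR = 8307 / 226673 = 0.0366

0.0366


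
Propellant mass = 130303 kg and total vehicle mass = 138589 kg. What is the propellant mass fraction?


PMF = 130303 / 138589 = 0.94

0.94


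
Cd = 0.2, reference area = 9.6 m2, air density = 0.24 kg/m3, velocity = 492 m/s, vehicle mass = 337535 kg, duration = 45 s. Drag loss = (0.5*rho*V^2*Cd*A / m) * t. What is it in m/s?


D = 0.5 * 0.24 * 492^2 * 0.2 * 9.6 = 55771.55 N
a = 55771.55 / 337535 = 0.1652 m/s2
dV = 0.1652 * 45 = 7.4 m/s

7.4 m/s


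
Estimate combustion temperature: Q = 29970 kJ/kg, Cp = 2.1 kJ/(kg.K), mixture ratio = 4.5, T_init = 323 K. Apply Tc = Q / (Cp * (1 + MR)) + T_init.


Tc = 29970 / (2.1 * (1 + 4.5)) + 323 = 2918 K

2918 K


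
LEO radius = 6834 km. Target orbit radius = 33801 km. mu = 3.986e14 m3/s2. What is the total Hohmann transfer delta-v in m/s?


V1 = sqrt(mu/r1) = 7637.15 m/s
dV1 = V1*(sqrt(2*r2/(r1+r2)) - 1) = 2213.41 m/s
V2 = sqrt(mu/r2) = 3434.03 m/s
dV2 = V2*(1 - sqrt(2*r1/(r1+r2))) = 1442.41 m/s
Total dV = 3656 m/s

3656 m/s


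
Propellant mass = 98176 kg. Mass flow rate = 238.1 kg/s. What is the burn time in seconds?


tb = 98176 / 238.1 = 412.3 s

412.3 s


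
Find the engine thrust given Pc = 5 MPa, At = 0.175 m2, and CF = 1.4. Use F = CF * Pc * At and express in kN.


F = 1.4 * 5e6 * 0.175 = 1.2250e+06 N = 1225.0 kN

1225.0 kN


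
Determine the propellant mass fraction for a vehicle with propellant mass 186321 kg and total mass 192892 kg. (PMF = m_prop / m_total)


PMF = 186321 / 192892 = 0.966

0.966


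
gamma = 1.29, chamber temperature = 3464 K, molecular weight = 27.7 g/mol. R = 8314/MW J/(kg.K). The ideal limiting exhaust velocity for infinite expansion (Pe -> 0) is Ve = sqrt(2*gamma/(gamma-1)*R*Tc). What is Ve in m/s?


R = 8314 / 27.7 = 300.14 J/(kg.K)
Ve = sqrt(2 * 1.29 / (1.29 - 1) * 300.14 * 3464) = 3041 m/s

3041 m/s


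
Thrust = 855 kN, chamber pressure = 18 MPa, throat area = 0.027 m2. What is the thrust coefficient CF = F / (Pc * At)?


CF = 855000 / (18e6 * 0.027) = 1.76

1.76


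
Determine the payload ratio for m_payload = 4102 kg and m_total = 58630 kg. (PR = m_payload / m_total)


PR = 4102 / 58630 = 0.07

0.07


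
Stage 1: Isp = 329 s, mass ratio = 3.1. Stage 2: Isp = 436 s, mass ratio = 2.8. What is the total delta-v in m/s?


dV1 = 329 * 9.81 * ln(3.1) = 3651.6 m/s
dV2 = 436 * 9.81 * ln(2.8) = 4403.8 m/s
Total dV = 3651.6 + 4403.8 = 8055.4 m/s ~ 8055 m/s

8055 m/s


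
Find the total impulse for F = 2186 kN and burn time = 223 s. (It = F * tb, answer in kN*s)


It = 2186 * 223 = 487478 kN*s

487478 kN*s


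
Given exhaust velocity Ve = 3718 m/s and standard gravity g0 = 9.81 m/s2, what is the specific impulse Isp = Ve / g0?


Isp = Ve / g0 = 3718 / 9.81 = 379.0 s

379.0 s


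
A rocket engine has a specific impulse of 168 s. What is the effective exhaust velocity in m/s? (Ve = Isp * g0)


Ve = Isp * g0 = 168 * 9.81 = 1648.1 m/s

1648.1 m/s


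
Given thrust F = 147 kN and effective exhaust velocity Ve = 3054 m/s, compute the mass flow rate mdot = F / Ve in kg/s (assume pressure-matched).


mdot = F / Ve = 147000 / 3054 = 48.1 kg/s

48.1 kg/s


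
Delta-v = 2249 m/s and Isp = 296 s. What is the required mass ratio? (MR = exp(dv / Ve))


Ve = 296 * 9.81 = 2903.76 m/s
MR = exp(2249 / 2903.76) = 2.17

2.17


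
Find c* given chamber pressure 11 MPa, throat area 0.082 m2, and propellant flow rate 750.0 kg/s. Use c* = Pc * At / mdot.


c* = 11e6 * 0.082 / 750.0 = 1203 m/s

1203 m/s


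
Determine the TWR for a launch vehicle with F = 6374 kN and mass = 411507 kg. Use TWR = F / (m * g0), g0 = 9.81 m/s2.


TWR = 6374000 / (411507 * 9.81) = 1.58

1.58


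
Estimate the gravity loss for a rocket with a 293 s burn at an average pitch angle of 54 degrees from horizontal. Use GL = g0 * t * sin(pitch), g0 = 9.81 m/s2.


GL = 9.81 * 293 * sin(54 deg) = 2325 m/s

2325 m/s


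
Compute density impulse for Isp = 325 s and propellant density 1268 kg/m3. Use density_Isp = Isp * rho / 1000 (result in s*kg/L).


rho*Isp = 325 * 1268 / 1000 = 412 s*kg/L

412 s*kg/L


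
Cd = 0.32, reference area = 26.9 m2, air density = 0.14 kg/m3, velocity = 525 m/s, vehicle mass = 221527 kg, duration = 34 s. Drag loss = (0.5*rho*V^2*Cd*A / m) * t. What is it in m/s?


D = 0.5 * 0.14 * 525^2 * 0.32 * 26.9 = 166080.6 N
a = 166080.6 / 221527 = 0.7497 m/s2
dV = 0.7497 * 34 = 25.5 m/s

25.5 m/s


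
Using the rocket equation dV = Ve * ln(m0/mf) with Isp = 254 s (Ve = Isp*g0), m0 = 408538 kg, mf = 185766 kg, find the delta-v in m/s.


Ve = 254 * 9.81 = 2491.74 m/s
dV = 2491.74 * ln(408538/185766) = 1964 m/s

1964 m/s


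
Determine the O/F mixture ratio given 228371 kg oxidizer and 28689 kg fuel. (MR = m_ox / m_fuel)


MR = 228371 / 28689 = 7.96

7.96


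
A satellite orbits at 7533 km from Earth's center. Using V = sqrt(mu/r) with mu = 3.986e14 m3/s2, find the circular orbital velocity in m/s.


V = sqrt(3.986e14 / 7533000) = 7274 m/s

7274 m/s


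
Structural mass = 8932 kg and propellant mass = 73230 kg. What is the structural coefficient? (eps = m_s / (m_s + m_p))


eps = 8932 / (8932 + 73230) = 0.1087

0.1087


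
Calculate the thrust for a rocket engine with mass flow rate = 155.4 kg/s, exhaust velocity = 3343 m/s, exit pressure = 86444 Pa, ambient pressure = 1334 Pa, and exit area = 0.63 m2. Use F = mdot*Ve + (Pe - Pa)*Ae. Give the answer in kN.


F = 155.4 * 3343 + (86444 - 1334) * 0.63 = 573122.0 N = 573.1 kN

573.1 kN


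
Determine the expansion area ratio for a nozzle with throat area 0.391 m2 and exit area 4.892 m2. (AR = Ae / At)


AR = 4.892 / 0.391 = 12.5

12.5


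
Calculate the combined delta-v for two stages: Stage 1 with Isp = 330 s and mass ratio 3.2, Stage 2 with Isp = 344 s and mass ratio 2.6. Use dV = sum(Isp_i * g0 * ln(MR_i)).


dV1 = 330 * 9.81 * ln(3.2) = 3765.5 m/s
dV2 = 344 * 9.81 * ln(2.6) = 3224.5 m/s
Total dV = 3765.5 + 3224.5 = 6990.0 m/s ~ 6990 m/s

6990 m/s


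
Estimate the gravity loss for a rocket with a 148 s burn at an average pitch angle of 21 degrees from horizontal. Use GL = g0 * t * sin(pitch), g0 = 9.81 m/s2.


GL = 9.81 * 148 * sin(21 deg) = 520 m/s

520 m/s


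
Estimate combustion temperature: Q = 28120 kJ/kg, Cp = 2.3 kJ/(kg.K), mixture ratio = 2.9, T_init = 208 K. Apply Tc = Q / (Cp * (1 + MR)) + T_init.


Tc = 28120 / (2.3 * (1 + 2.9)) + 208 = 3343 K

3343 K


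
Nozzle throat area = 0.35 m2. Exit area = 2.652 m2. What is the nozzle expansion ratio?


AR = 2.652 / 0.35 = 7.6

7.6


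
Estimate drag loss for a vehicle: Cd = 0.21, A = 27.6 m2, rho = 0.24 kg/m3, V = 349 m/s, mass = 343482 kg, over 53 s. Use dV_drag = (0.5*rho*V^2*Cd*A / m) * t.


D = 0.5 * 0.24 * 349^2 * 0.21 * 27.6 = 84715.03 N
a = 84715.03 / 343482 = 0.2466 m/s2
dV = 0.2466 * 53 = 13.1 m/s

13.1 m/s


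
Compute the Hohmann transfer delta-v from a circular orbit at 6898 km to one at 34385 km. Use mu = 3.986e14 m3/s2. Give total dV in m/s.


V1 = sqrt(mu/r1) = 7601.64 m/s
dV1 = V1*(sqrt(2*r2/(r1+r2)) - 1) = 2209.54 m/s
V2 = sqrt(mu/r2) = 3404.74 m/s
dV2 = V2*(1 - sqrt(2*r1/(r1+r2))) = 1436.51 m/s
Total dV = 3646 m/s

3646 m/s
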